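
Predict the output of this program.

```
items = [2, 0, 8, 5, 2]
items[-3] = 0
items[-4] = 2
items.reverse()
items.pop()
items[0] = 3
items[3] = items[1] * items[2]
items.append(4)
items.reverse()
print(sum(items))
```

items[-3] = 0 → [2, 0, 0, 5, 2]
items[-4] = 2 → [2, 2, 0, 5, 2]
reverse → [2, 5, 0, 2, 2]
pop() removes 2 → [2, 5, 0, 2]
items[0] = 3 → [3, 5, 0, 2]
items[3] = items[1]*items[2] = 5*0 = 0 → [3, 5, 0, 0]
append 4 → [3, 5, 0, 0, 4]
reverse → [4, 0, 0, 5, 3]
sum = 12

12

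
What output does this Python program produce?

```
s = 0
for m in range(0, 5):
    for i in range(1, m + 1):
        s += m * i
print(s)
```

m=1,i=1: s = 0+1 = 1
m=2,i=1: s = 1+2 = 3
m=2,i=2: s = 3+4 = 7
m=3,i=1: s = 7+3 = 10
m=3,i=2: s = 10+6 = 16
m=3,i=3: s = 16+9 = 25
m=4,i=1: s = 25+4 = 29
m=4,i=2: s = 29+8 = 37
m=4,i=3: s = 37+12 = 49
m=4,i=4: s = 49+16 = 65

65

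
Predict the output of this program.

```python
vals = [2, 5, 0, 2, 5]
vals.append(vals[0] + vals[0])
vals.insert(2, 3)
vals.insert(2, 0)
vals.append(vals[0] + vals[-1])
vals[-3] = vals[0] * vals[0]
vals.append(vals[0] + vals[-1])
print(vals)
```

append vals[0]+vals[0] = 2+2 = 4 → [2, 5, 0, 2, 5, 4]
insert 3 at 2 → [2, 5, 3, 0, 2, 5, 4]
insert 0 at 2 → [2, 5, 0, 3, 0, 2, 5, 4]
append vals[0]+vals[-1] = 2+4 = 6 → [2, 5, 0, 3, 0, 2, 5, 4, 6]
vals[-3] = vals[0]*vals[0] = 2*2 = 4 → [2, 5, 0, 3, 0, 2, 4, 4, 6]
append vals[0]+vals[-1] = 2+6 = 8 → [2, 5, 0, 3, 0, 2, 4, 4, 6, 8]

[2, 5, 0, 3, 0, 2, 4, 4, 6, 8]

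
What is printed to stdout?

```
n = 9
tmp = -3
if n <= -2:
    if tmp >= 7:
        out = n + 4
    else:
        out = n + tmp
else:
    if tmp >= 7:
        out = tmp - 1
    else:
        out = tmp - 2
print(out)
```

-5

n=9, tmp=-3
n <= -2 is False; tmp >= 7 is False
→ out = tmp - 2 = -5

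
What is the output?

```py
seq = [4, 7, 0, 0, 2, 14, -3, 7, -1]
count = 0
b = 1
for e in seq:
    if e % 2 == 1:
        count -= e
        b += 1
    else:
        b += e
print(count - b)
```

-35

e=4: not odd; b=5
e=7: odd, count = 0-7 = -7; b=6
e=0: not odd; b=6
e=0: not odd; b=6
e=2: not odd; b=8
e=14: not odd; b=22
e=-3: odd, count = (-7)-(-3) = -4; b=23
e=7: odd, count = (-4)-7 = -11; b=24
e=-1: odd, count = (-11)-(-1) = -10; b=25
count-b = (-10)-25 = -35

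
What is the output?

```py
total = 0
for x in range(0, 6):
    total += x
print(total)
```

x=0: total = 0+0 = 0
x=1: total = 0+1 = 1
x=2: total = 1+2 = 3
x=3: total = 3+3 = 6
x=4: total = 6+4 = 10
x=5: total = 10+5 = 15

15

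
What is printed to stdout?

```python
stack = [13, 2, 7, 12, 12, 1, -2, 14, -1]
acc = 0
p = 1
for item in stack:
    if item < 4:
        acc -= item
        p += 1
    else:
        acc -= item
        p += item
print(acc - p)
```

-121

item=13: not <4, acc = 0-13 = -13; p=14
item=2: <4, acc = (-13)-2 = -15; p=15
item=7: not <4, acc = (-15)-7 = -22; p=22
item=12: not <4, acc = (-22)-12 = -34; p=34
item=12: not <4, acc = (-34)-12 = -46; p=46
item=1: <4, acc = (-46)-1 = -47; p=47
item=-2: <4, acc = (-47)-(-2) = -45; p=48
item=14: not <4, acc = (-45)-14 = -59; p=62
item=-1: <4, acc = (-59)-(-1) = -58; p=63
acc-p = (-58)-63 = -121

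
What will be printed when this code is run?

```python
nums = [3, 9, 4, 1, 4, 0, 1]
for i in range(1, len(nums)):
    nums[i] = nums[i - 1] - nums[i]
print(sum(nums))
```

-70

i=1: nums[1] = 3-9 = -6 → [3, -6, 4, 1, 4, 0, 1]
i=2: nums[2] = (-6)-4 = -10 → [3, -6, -10, 1, 4, 0, 1]
i=3: nums[3] = (-10)-1 = -11 → [3, -6, -10, -11, 4, 0, 1]
i=4: nums[4] = (-11)-4 = -15 → [3, -6, -10, -11, -15, 0, 1]
i=5: nums[5] = (-15)-0 = -15 → [3, -6, -10, -11, -15, -15, 1]
i=6: nums[6] = (-15)-1 = -16 → [3, -6, -10, -11, -15, -15, -16]
sum = -70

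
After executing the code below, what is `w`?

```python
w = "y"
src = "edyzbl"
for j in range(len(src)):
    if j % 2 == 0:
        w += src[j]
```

'yeyb'

j=0: add 'e' → 'ye'
j=1: skip
j=2: add 'y' → 'yey'
j=3: skip
j=4: add 'b' → 'yeyb'
j=5: skip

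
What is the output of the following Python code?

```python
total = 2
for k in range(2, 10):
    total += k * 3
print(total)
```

k=2: total = 2+2*3 = 8
k=3: total = 8+3*3 = 17
k=4: total = 17+4*3 = 29
k=5: total = 29+5*3 = 44
k=6: total = 44+6*3 = 62
k=7: total = 62+7*3 = 83
k=8: total = 83+8*3 = 107
k=9: total = 107+9*3 = 134

134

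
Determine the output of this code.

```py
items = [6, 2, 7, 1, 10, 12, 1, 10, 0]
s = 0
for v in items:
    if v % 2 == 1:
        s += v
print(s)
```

v=6: not odd
v=2: not odd
v=7: odd, s = 0+7 = 7
v=1: odd, s = 7+1 = 8
v=10: not odd
v=12: not odd
v=1: odd, s = 8+1 = 9
v=10: not odd
v=0: not odd

9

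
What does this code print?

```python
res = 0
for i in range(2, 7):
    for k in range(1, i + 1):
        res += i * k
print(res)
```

i=2,k=1: res = 0+2 = 2
i=2,k=2: res = 2+4 = 6
i=3,k=1: res = 6+3 = 9
i=3,k=2: res = 9+6 = 15
i=3,k=3: res = 15+9 = 24
i=4,k=1: res = 24+4 = 28
i=4,k=2: res = 28+8 = 36
i=4,k=3: res = 36+12 = 48
i=4,k=4: res = 48+16 = 64
i=5,k=1: res = 64+5 = 69
i=5,k=2: res = 69+10 = 79
i=5,k=3: res = 79+15 = 94
i=5,k=4: res = 94+20 = 114
i=5,k=5: res = 114+25 = 139
i=6,k=1: res = 139+6 = 145
i=6,k=2: res = 145+12 = 157
i=6,k=3: res = 157+18 = 175
i=6,k=4: res = 175+24 = 199
i=6,k=5: res = 199+30 = 229
i=6,k=6: res = 229+36 = 265

265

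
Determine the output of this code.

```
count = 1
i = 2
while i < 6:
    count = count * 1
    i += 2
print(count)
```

i=2: count = 1*1 = 1
i=4: count = 1*1 = 1

1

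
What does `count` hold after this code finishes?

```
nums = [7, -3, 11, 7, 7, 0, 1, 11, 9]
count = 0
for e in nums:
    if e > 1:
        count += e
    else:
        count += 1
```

55

e=7: >1, count = 0+7 = 7
e=-3: not >1, count = 7+1 = 8
e=11: >1, count = 8+11 = 19
e=7: >1, count = 19+7 = 26
e=7: >1, count = 26+7 = 33
e=0: not >1, count = 33+1 = 34
e=1: not >1, count = 34+1 = 35
e=11: >1, count = 35+11 = 46
e=9: >1, count = 46+9 = 55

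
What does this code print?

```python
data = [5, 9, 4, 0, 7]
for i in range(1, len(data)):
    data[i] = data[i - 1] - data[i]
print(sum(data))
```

i=1: data[1] = 5-9 = -4 → [5, -4, 4, 0, 7]
i=2: data[2] = (-4)-4 = -8 → [5, -4, -8, 0, 7]
i=3: data[3] = (-8)-0 = -8 → [5, -4, -8, -8, 7]
i=4: data[4] = (-8)-7 = -15 → [5, -4, -8, -8, -15]
sum = -30

-30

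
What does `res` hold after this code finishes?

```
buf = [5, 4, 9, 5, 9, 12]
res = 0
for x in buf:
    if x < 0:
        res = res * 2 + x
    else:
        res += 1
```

6

x=5: not <0, res = 0+1 = 1
x=4: not <0, res = 1+1 = 2
x=9: not <0, res = 2+1 = 3
x=5: not <0, res = 3+1 = 4
x=9: not <0, res = 4+1 = 5
x=12: not <0, res = 5+1 = 6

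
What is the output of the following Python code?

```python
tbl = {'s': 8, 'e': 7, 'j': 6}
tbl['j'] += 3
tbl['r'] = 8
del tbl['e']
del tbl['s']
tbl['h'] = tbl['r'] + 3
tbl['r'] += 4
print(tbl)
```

{'j': 9, 'r': 12, 'h': 11}

tbl['j'] = 6+3 = 9 → {'s': 8, 'e': 7, 'j': 9}
tbl['r'] = 8 → {'s': 8, 'e': 7, 'j': 9, 'r': 8}
del 'e' → {'s': 8, 'j': 9, 'r': 8}
del 's' → {'j': 9, 'r': 8}
tbl['h'] = tbl['r']+3 = 11 → {'j': 9, 'r': 8, 'h': 11}
tbl['r'] = 8+4 = 12 → {'j': 9, 'r': 12, 'h': 11}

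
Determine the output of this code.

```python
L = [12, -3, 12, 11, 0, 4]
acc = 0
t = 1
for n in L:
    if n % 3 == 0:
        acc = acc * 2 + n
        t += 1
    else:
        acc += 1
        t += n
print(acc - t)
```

n=12: %3==0, acc = 0*2+12 = 12; t=2
n=-3: %3==0, acc = 12*2+(-3) = 21; t=3
n=12: %3==0, acc = 21*2+12 = 54; t=4
n=11: not %3==0, acc = 54+1 = 55; t=15
n=0: %3==0, acc = 55*2+0 = 110; t=16
n=4: not %3==0, acc = 110+1 = 111; t=20
acc-t = 111-20 = 91

91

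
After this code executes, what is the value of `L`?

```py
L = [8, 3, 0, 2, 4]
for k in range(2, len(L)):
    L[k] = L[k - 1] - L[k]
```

[8, 3, 3, 1, -3]

k=2: L[2] = 3-0 = 3 → [8, 3, 3, 2, 4]
k=3: L[3] = 3-2 = 1 → [8, 3, 3, 1, 4]
k=4: L[4] = 1-4 = -3 → [8, 3, 3, 1, -3]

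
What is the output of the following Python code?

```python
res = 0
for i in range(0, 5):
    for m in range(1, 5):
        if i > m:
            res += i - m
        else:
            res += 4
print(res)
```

i=0,m=1: not 0>1, res = 0+4 = 4
i=0,m=2: not 0>2, res = 4+4 = 8
i=0,m=3: not 0>3, res = 8+4 = 12
i=0,m=4: not 0>4, res = 12+4 = 16
i=1,m=1: not 1>1, res = 16+4 = 20
i=1,m=2: not 1>2, res = 20+4 = 24
i=1,m=3: not 1>3, res = 24+4 = 28
i=1,m=4: not 1>4, res = 28+4 = 32
i=2,m=1: 2>1, res = 32+1 = 33
i=2,m=2: not 2>2, res = 33+4 = 37
i=2,m=3: not 2>3, res = 37+4 = 41
i=2,m=4: not 2>4, res = 41+4 = 45
i=3,m=1: 3>1, res = 45+2 = 47
i=3,m=2: 3>2, res = 47+1 = 48
i=3,m=3: not 3>3, res = 48+4 = 52
i=3,m=4: not 3>4, res = 52+4 = 56
i=4,m=1: 4>1, res = 56+3 = 59
i=4,m=2: 4>2, res = 59+2 = 61
i=4,m=3: 4>3, res = 61+1 = 62
i=4,m=4: not 4>4, res = 62+4 = 66

66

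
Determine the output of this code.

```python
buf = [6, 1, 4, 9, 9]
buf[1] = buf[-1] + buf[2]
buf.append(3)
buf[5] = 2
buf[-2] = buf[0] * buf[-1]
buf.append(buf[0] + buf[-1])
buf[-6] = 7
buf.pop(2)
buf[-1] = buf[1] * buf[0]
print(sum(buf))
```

78

buf[1] = buf[-1]+buf[2] = 9+4 = 13 → [6, 13, 4, 9, 9]
append 3 → [6, 13, 4, 9, 9, 3]
buf[5] = 2 → [6, 13, 4, 9, 9, 2]
buf[-2] = buf[0]*buf[-1] = 6*2 = 12 → [6, 13, 4, 9, 12, 2]
append buf[0]+buf[-1] = 6+2 = 8 → [6, 13, 4, 9, 12, 2, 8]
buf[-6] = 7 → [6, 7, 4, 9, 12, 2, 8]
pop(2) removes 4 → [6, 7, 9, 12, 2, 8]
buf[-1] = buf[1]*buf[0] = 7*6 = 42 → [6, 7, 9, 12, 2, 42]
sum = 78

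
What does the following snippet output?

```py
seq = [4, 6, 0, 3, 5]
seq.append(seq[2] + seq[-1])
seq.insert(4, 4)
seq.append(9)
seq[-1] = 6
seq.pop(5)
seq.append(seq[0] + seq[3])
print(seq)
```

append seq[2]+seq[-1] = 0+5 = 5 → [4, 6, 0, 3, 5, 5]
insert 4 at 4 → [4, 6, 0, 3, 4, 5, 5]
append 9 → [4, 6, 0, 3, 4, 5, 5, 9]
seq[-1] = 6 → [4, 6, 0, 3, 4, 5, 5, 6]
pop(5) removes 5 → [4, 6, 0, 3, 4, 5, 6]
append seq[0]+seq[3] = 4+3 = 7 → [4, 6, 0, 3, 4, 5, 6, 7]

[4, 6, 0, 3, 4, 5, 6, 7]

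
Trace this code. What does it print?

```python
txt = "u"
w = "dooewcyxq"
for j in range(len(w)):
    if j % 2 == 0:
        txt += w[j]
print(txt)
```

udowyq

j=0: add 'd' → 'ud'
j=1: skip
j=2: add 'o' → 'udo'
j=3: skip
j=4: add 'w' → 'udow'
j=5: skip
j=6: add 'y' → 'udowy'
j=7: skip
j=8: add 'q' → 'udowyq'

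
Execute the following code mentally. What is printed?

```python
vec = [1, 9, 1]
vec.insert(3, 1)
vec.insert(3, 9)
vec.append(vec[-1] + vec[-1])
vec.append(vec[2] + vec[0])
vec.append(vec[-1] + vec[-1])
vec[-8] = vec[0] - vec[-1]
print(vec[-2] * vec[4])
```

2

insert 1 at 3 → [1, 9, 1, 1]
insert 9 at 3 → [1, 9, 1, 9, 1]
append vec[-1]+vec[-1] = 1+1 = 2 → [1, 9, 1, 9, 1, 2]
append vec[2]+vec[0] = 1+1 = 2 → [1, 9, 1, 9, 1, 2, 2]
append vec[-1]+vec[-1] = 2+2 = 4 → [1, 9, 1, 9, 1, 2, 2, 4]
vec[-8] = vec[0]-vec[-1] = 1-4 = -3 → [-3, 9, 1, 9, 1, 2, 2, 4]
vec[-2]*vec[4] = 2*1 = 2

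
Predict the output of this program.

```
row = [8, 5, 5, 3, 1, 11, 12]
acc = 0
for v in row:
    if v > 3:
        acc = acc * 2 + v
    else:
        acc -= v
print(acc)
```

v=8: >3, acc = 0*2+8 = 8
v=5: >3, acc = 8*2+5 = 21
v=5: >3, acc = 21*2+5 = 47
v=3: not >3, acc = 47-3 = 44
v=1: not >3, acc = 44-1 = 43
v=11: >3, acc = 43*2+11 = 97
v=12: >3, acc = 97*2+12 = 206

206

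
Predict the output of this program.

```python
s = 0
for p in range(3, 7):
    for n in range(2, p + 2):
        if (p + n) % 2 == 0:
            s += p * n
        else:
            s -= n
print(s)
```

104

p=3,n=2: odd sum, s = 0-2 = -2
p=3,n=3: even sum, s = (-2)+9 = 7
p=3,n=4: odd sum, s = 7-4 = 3
p=4,n=2: even sum, s = 3+8 = 11
p=4,n=3: odd sum, s = 11-3 = 8
p=4,n=4: even sum, s = 8+16 = 24
p=4,n=5: odd sum, s = 24-5 = 19
p=5,n=2: odd sum, s = 19-2 = 17
p=5,n=3: even sum, s = 17+15 = 32
p=5,n=4: odd sum, s = 32-4 = 28
p=5,n=5: even sum, s = 28+25 = 53
p=5,n=6: odd sum, s = 53-6 = 47
p=6,n=2: even sum, s = 47+12 = 59
p=6,n=3: odd sum, s = 59-3 = 56
p=6,n=4: even sum, s = 56+24 = 80
p=6,n=5: odd sum, s = 80-5 = 75
p=6,n=6: even sum, s = 75+36 = 111
p=6,n=7: odd sum, s = 111-7 = 104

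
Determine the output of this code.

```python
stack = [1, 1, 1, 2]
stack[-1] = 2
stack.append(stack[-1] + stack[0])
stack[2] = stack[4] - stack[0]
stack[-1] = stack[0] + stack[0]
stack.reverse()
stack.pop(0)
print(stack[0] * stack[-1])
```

2

stack[-1] = 2 → [1, 1, 1, 2]
append stack[-1]+stack[0] = 2+1 = 3 → [1, 1, 1, 2, 3]
stack[2] = stack[4]-stack[0] = 3-1 = 2 → [1, 1, 2, 2, 3]
stack[-1] = stack[0]+stack[0] = 1+1 = 2 → [1, 1, 2, 2, 2]
reverse → [2, 2, 2, 1, 1]
pop(0) removes 2 → [2, 2, 1, 1]
stack[0]*stack[-1] = 2*1 = 2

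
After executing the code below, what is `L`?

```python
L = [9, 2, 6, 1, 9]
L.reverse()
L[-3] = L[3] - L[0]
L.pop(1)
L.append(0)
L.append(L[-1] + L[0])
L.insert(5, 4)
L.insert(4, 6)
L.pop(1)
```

reverse → [9, 1, 6, 2, 9]
L[-3] = L[3]-L[0] = 2-9 = -7 → [9, 1, -7, 2, 9]
pop(1) removes 1 → [9, -7, 2, 9]
append 0 → [9, -7, 2, 9, 0]
append L[-1]+L[0] = 0+9 = 9 → [9, -7, 2, 9, 0, 9]
insert 4 at 5 → [9, -7, 2, 9, 0, 4, 9]
insert 6 at 4 → [9, -7, 2, 9, 6, 0, 4, 9]
pop(1) removes -7 → [9, 2, 9, 6, 0, 4, 9]

[9, 2, 9, 6, 0, 4, 9]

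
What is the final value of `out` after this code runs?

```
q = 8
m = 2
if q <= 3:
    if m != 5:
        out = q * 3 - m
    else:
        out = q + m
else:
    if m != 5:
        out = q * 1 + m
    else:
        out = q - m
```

10

q=8, m=2
q <= 3 is False; m != 5 is True
→ out = q * 1 + m = 10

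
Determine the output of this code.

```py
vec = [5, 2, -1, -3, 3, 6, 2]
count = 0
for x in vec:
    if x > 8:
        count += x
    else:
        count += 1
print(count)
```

7

x=5: not >8, count = 0+1 = 1
x=2: not >8, count = 1+1 = 2
x=-1: not >8, count = 2+1 = 3
x=-3: not >8, count = 3+1 = 4
x=3: not >8, count = 4+1 = 5
x=6: not >8, count = 5+1 = 6
x=2: not >8, count = 6+1 = 7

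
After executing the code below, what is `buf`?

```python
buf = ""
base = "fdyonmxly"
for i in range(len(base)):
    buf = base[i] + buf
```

i=0: prepend 'f' → 'f'
i=1: prepend 'd' → 'df'
i=2: prepend 'y' → 'ydf'
i=3: prepend 'o' → 'oydf'
i=4: prepend 'n' → 'noydf'
i=5: prepend 'm' → 'mnoydf'
i=6: prepend 'x' → 'xmnoydf'
i=7: prepend 'l' → 'lxmnoydf'
i=8: prepend 'y' → 'ylxmnoydf'

'ylxmnoydf'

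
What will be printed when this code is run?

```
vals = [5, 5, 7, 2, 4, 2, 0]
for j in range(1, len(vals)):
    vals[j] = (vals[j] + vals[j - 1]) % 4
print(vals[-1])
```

1

j=1: vals[1] = (5+5)%4 = 2 → [5, 2, 7, 2, 4, 2, 0]
j=2: vals[2] = (7+2)%4 = 1 → [5, 2, 1, 2, 4, 2, 0]
j=3: vals[3] = (2+1)%4 = 3 → [5, 2, 1, 3, 4, 2, 0]
j=4: vals[4] = (4+3)%4 = 3 → [5, 2, 1, 3, 3, 2, 0]
j=5: vals[5] = (2+3)%4 = 1 → [5, 2, 1, 3, 3, 1, 0]
j=6: vals[6] = (0+1)%4 = 1 → [5, 2, 1, 3, 3, 1, 1]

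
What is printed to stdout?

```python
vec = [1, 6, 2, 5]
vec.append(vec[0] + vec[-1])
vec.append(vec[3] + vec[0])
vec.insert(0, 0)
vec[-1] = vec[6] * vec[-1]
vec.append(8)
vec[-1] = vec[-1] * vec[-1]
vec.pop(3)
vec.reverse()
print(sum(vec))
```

append vec[0]+vec[-1] = 1+5 = 6 → [1, 6, 2, 5, 6]
append vec[3]+vec[0] = 5+1 = 6 → [1, 6, 2, 5, 6, 6]
insert 0 at 0 → [0, 1, 6, 2, 5, 6, 6]
vec[-1] = vec[6]*vec[-1] = 6*6 = 36 → [0, 1, 6, 2, 5, 6, 36]
append 8 → [0, 1, 6, 2, 5, 6, 36, 8]
vec[-1] = vec[-1]*vec[-1] = 8*8 = 64 → [0, 1, 6, 2, 5, 6, 36, 64]
pop(3) removes 2 → [0, 1, 6, 5, 6, 36, 64]
reverse → [64, 36, 6, 5, 6, 1, 0]
sum = 118

118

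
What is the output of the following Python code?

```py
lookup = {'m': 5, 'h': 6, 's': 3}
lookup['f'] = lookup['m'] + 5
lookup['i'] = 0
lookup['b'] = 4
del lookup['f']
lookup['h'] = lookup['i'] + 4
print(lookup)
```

{'m': 5, 'h': 4, 's': 3, 'i': 0, 'b': 4}

lookup['f'] = lookup['m']+5 = 10 → {'m': 5, 'h': 6, 's': 3, 'f': 10}
lookup['i'] = 0 → {'m': 5, 'h': 6, 's': 3, 'f': 10, 'i': 0}
lookup['b'] = 4 → {'m': 5, 'h': 6, 's': 3, 'f': 10, 'i': 0, 'b': 4}
del 'f' → {'m': 5, 'h': 6, 's': 3, 'i': 0, 'b': 4}
lookup['h'] = lookup['i']+4 = 4 → {'m': 5, 'h': 4, 's': 3, 'i': 0, 'b': 4}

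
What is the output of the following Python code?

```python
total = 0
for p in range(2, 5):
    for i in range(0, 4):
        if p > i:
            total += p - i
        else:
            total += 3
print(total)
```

p=2,i=0: 2>0, total = 0+2 = 2
p=2,i=1: 2>1, total = 2+1 = 3
p=2,i=2: not 2>2, total = 3+3 = 6
p=2,i=3: not 2>3, total = 6+3 = 9
p=3,i=0: 3>0, total = 9+3 = 12
p=3,i=1: 3>1, total = 12+2 = 14
p=3,i=2: 3>2, total = 14+1 = 15
p=3,i=3: not 3>3, total = 15+3 = 18
p=4,i=0: 4>0, total = 18+4 = 22
p=4,i=1: 4>1, total = 22+3 = 25
p=4,i=2: 4>2, total = 25+2 = 27
p=4,i=3: 4>3, total = 27+1 = 28

28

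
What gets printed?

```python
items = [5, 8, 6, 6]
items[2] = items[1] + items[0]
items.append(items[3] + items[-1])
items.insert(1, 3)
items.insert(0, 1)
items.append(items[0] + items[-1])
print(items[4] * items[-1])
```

169

items[2] = items[1]+items[0] = 8+5 = 13 → [5, 8, 13, 6]
append items[3]+items[-1] = 6+6 = 12 → [5, 8, 13, 6, 12]
insert 3 at 1 → [5, 3, 8, 13, 6, 12]
insert 1 at 0 → [1, 5, 3, 8, 13, 6, 12]
append items[0]+items[-1] = 1+12 = 13 → [1, 5, 3, 8, 13, 6, 12, 13]
items[4]*items[-1] = 13*13 = 169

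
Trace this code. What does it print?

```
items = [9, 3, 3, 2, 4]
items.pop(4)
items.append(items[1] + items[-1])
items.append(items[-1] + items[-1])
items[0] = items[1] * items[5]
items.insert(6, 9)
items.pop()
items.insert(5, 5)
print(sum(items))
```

pop(4) removes 4 → [9, 3, 3, 2]
append items[1]+items[-1] = 3+2 = 5 → [9, 3, 3, 2, 5]
append items[-1]+items[-1] = 5+5 = 10 → [9, 3, 3, 2, 5, 10]
items[0] = items[1]*items[5] = 3*10 = 30 → [30, 3, 3, 2, 5, 10]
insert 9 at 6 → [30, 3, 3, 2, 5, 10, 9]
pop() removes 9 → [30, 3, 3, 2, 5, 10]
insert 5 at 5 → [30, 3, 3, 2, 5, 5, 10]
sum = 58

58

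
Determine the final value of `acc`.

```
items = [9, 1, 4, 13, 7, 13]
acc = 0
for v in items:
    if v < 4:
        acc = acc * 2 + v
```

v=9: not <4
v=1: <4, acc = 0*2+1 = 1
v=4: not <4
v=13: not <4
v=7: not <4
v=13: not <4

1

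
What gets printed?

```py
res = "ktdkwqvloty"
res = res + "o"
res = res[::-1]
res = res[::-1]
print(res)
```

ktdkwqvlotyo

+ 'o' → 'ktdkwqvlotyo'
reverse → 'oytolvqwkdtk'
reverse → 'ktdkwqvlotyo'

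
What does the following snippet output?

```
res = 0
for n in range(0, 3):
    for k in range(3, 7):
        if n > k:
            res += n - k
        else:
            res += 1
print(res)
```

n=0,k=3: not 0>3, res = 0+1 = 1
n=0,k=4: not 0>4, res = 1+1 = 2
n=0,k=5: not 0>5, res = 2+1 = 3
n=0,k=6: not 0>6, res = 3+1 = 4
n=1,k=3: not 1>3, res = 4+1 = 5
n=1,k=4: not 1>4, res = 5+1 = 6
n=1,k=5: not 1>5, res = 6+1 = 7
n=1,k=6: not 1>6, res = 7+1 = 8
n=2,k=3: not 2>3, res = 8+1 = 9
n=2,k=4: not 2>4, res = 9+1 = 10
n=2,k=5: not 2>5, res = 10+1 = 11
n=2,k=6: not 2>6, res = 11+1 = 12

12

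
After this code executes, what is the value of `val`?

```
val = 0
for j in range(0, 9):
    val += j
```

36

j=0: val = 0+0 = 0
j=1: val = 0+1 = 1
j=2: val = 1+2 = 3
j=3: val = 3+3 = 6
j=4: val = 6+4 = 10
j=5: val = 10+5 = 15
j=6: val = 15+6 = 21
j=7: val = 21+7 = 28
j=8: val = 28+8 = 36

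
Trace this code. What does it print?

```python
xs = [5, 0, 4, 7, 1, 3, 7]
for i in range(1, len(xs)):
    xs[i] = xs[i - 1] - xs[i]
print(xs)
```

[5, 5, 1, -6, -7, -10, -17]

i=1: xs[1] = 5-0 = 5 → [5, 5, 4, 7, 1, 3, 7]
i=2: xs[2] = 5-4 = 1 → [5, 5, 1, 7, 1, 3, 7]
i=3: xs[3] = 1-7 = -6 → [5, 5, 1, -6, 1, 3, 7]
i=4: xs[4] = (-6)-1 = -7 → [5, 5, 1, -6, -7, 3, 7]
i=5: xs[5] = (-7)-3 = -10 → [5, 5, 1, -6, -7, -10, 7]
i=6: xs[6] = (-10)-7 = -17 → [5, 5, 1, -6, -7, -10, -17]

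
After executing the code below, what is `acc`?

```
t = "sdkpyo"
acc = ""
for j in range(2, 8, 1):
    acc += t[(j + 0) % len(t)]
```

'kpyosd'

j=2: add t[2]='k' → 'k'
j=3: add t[3]='p' → 'kp'
j=4: add t[4]='y' → 'kpy'
j=5: add t[5]='o' → 'kpyo'
j=6: add t[0]='s' → 'kpyos'
j=7: add t[1]='d' → 'kpyosd'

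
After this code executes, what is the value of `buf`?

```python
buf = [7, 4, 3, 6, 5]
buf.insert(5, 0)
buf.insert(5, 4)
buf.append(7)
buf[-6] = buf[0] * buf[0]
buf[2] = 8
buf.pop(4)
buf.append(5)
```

[7, 4, 8, 6, 4, 0, 7, 5]

insert 0 at 5 → [7, 4, 3, 6, 5, 0]
insert 4 at 5 → [7, 4, 3, 6, 5, 4, 0]
append 7 → [7, 4, 3, 6, 5, 4, 0, 7]
buf[-6] = buf[0]*buf[0] = 7*7 = 49 → [7, 4, 49, 6, 5, 4, 0, 7]
buf[2] = 8 → [7, 4, 8, 6, 5, 4, 0, 7]
pop(4) removes 5 → [7, 4, 8, 6, 4, 0, 7]
append 5 → [7, 4, 8, 6, 4, 0, 7, 5]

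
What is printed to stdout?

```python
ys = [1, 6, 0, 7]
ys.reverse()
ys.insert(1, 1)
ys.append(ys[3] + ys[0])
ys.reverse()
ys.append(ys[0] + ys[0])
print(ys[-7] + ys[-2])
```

20

reverse → [7, 0, 6, 1]
insert 1 at 1 → [7, 1, 0, 6, 1]
append ys[3]+ys[0] = 6+7 = 13 → [7, 1, 0, 6, 1, 13]
reverse → [13, 1, 6, 0, 1, 7]
append ys[0]+ys[0] = 13+13 = 26 → [13, 1, 6, 0, 1, 7, 26]
ys[-7]+ys[-2] = 13+7 = 20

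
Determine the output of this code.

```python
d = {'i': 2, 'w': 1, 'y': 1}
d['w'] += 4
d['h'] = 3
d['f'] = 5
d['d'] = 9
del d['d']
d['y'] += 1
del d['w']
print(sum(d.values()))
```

d['w'] = 1+4 = 5 → {'i': 2, 'w': 5, 'y': 1}
d['h'] = 3 → {'i': 2, 'w': 5, 'y': 1, 'h': 3}
d['f'] = 5 → {'i': 2, 'w': 5, 'y': 1, 'h': 3, 'f': 5}
d['d'] = 9 → {'i': 2, 'w': 5, 'y': 1, 'h': 3, 'f': 5, 'd': 9}
del 'd' → {'i': 2, 'w': 5, 'y': 1, 'h': 3, 'f': 5}
d['y'] = 1+1 = 2 → {'i': 2, 'w': 5, 'y': 2, 'h': 3, 'f': 5}
del 'w' → {'i': 2, 'y': 2, 'h': 3, 'f': 5}
sum of values = 12

12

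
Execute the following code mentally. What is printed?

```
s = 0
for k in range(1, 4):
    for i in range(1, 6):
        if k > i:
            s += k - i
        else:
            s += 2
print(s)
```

28

k=1,i=1: not 1>1, s = 0+2 = 2
k=1,i=2: not 1>2, s = 2+2 = 4
k=1,i=3: not 1>3, s = 4+2 = 6
k=1,i=4: not 1>4, s = 6+2 = 8
k=1,i=5: not 1>5, s = 8+2 = 10
k=2,i=1: 2>1, s = 10+1 = 11
k=2,i=2: not 2>2, s = 11+2 = 13
k=2,i=3: not 2>3, s = 13+2 = 15
k=2,i=4: not 2>4, s = 15+2 = 17
k=2,i=5: not 2>5, s = 17+2 = 19
k=3,i=1: 3>1, s = 19+2 = 21
k=3,i=2: 3>2, s = 21+1 = 22
k=3,i=3: not 3>3, s = 22+2 = 24
k=3,i=4: not 3>4, s = 24+2 = 26
k=3,i=5: not 3>5, s = 26+2 = 28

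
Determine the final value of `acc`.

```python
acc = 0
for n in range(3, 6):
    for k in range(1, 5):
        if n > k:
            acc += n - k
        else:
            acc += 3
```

n=3,k=1: 3>1, acc = 0+2 = 2
n=3,k=2: 3>2, acc = 2+1 = 3
n=3,k=3: not 3>3, acc = 3+3 = 6
n=3,k=4: not 3>4, acc = 6+3 = 9
n=4,k=1: 4>1, acc = 9+3 = 12
n=4,k=2: 4>2, acc = 12+2 = 14
n=4,k=3: 4>3, acc = 14+1 = 15
n=4,k=4: not 4>4, acc = 15+3 = 18
n=5,k=1: 5>1, acc = 18+4 = 22
n=5,k=2: 5>2, acc = 22+3 = 25
n=5,k=3: 5>3, acc = 25+2 = 27
n=5,k=4: 5>4, acc = 27+1 = 28

28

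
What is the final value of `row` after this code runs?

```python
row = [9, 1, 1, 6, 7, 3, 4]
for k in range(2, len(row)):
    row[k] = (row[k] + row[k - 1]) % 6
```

[9, 1, 2, 2, 3, 0, 4]

k=2: row[2] = (1+1)%6 = 2 → [9, 1, 2, 6, 7, 3, 4]
k=3: row[3] = (6+2)%6 = 2 → [9, 1, 2, 2, 7, 3, 4]
k=4: row[4] = (7+2)%6 = 3 → [9, 1, 2, 2, 3, 3, 4]
k=5: row[5] = (3+3)%6 = 0 → [9, 1, 2, 2, 3, 0, 4]
k=6: row[6] = (4+0)%6 = 4 → [9, 1, 2, 2, 3, 0, 4]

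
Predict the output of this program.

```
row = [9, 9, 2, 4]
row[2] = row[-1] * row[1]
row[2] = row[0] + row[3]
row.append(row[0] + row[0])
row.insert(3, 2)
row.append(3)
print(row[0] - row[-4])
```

7

row[2] = row[-1]*row[1] = 4*9 = 36 → [9, 9, 36, 4]
row[2] = row[0]+row[3] = 9+4 = 13 → [9, 9, 13, 4]
append row[0]+row[0] = 9+9 = 18 → [9, 9, 13, 4, 18]
insert 2 at 3 → [9, 9, 13, 2, 4, 18]
append 3 → [9, 9, 13, 2, 4, 18, 3]
row[0]-row[-4] = 9-2 = 7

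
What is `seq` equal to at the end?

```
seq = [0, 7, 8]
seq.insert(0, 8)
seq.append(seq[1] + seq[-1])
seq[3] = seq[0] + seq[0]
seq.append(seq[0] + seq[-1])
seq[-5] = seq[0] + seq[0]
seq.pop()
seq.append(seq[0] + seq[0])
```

insert 8 at 0 → [8, 0, 7, 8]
append seq[1]+seq[-1] = 0+8 = 8 → [8, 0, 7, 8, 8]
seq[3] = seq[0]+seq[0] = 8+8 = 16 → [8, 0, 7, 16, 8]
append seq[0]+seq[-1] = 8+8 = 16 → [8, 0, 7, 16, 8, 16]
seq[-5] = seq[0]+seq[0] = 8+8 = 16 → [8, 16, 7, 16, 8, 16]
pop() removes 16 → [8, 16, 7, 16, 8]
append seq[0]+seq[0] = 8+8 = 16 → [8, 16, 7, 16, 8, 16]

[8, 16, 7, 16, 8, 16]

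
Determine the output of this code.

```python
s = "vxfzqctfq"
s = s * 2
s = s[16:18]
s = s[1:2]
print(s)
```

repeat ×2 → 'vxfzqctfqvxfzqctfq'
slice [16:18] → 'fq'
slice [1:2] → 'q'

q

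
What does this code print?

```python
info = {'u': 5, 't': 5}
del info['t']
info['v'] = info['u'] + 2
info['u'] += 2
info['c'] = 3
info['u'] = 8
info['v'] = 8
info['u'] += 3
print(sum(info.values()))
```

del 't' → {'u': 5}
info['v'] = info['u']+2 = 7 → {'u': 5, 'v': 7}
info['u'] = 5+2 = 7 → {'u': 7, 'v': 7}
info['c'] = 3 → {'u': 7, 'v': 7, 'c': 3}
info['u'] = 8 → {'u': 8, 'v': 7, 'c': 3}
info['v'] = 8 → {'u': 8, 'v': 8, 'c': 3}
info['u'] = 8+3 = 11 → {'u': 11, 'v': 8, 'c': 3}
sum of values = 22

22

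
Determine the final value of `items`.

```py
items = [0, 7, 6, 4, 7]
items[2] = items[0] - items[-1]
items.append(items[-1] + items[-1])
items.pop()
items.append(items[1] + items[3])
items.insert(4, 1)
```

items[2] = items[0]-items[-1] = 0-7 = -7 → [0, 7, -7, 4, 7]
append items[-1]+items[-1] = 7+7 = 14 → [0, 7, -7, 4, 7, 14]
pop() removes 14 → [0, 7, -7, 4, 7]
append items[1]+items[3] = 7+4 = 11 → [0, 7, -7, 4, 7, 11]
insert 1 at 4 → [0, 7, -7, 4, 1, 7, 11]

[0, 7, -7, 4, 1, 7, 11]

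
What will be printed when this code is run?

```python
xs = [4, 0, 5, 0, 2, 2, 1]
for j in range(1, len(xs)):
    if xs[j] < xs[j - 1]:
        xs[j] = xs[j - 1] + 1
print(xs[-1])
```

j=1: 0<4, xs[1] = 4+1 = 5 → [4, 5, 5, 0, 2, 2, 1]
j=2: 5>=5, unchanged → [4, 5, 5, 0, 2, 2, 1]
j=3: 0<5, xs[3] = 5+1 = 6 → [4, 5, 5, 6, 2, 2, 1]
j=4: 2<6, xs[4] = 6+1 = 7 → [4, 5, 5, 6, 7, 2, 1]
j=5: 2<7, xs[5] = 7+1 = 8 → [4, 5, 5, 6, 7, 8, 1]
j=6: 1<8, xs[6] = 8+1 = 9 → [4, 5, 5, 6, 7, 8, 9]

9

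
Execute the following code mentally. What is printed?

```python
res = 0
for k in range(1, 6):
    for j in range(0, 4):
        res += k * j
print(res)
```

k=1,j=0: res = 0+0 = 0
k=1,j=1: res = 0+1 = 1
k=1,j=2: res = 1+2 = 3
k=1,j=3: res = 3+3 = 6
k=2,j=0: res = 6+0 = 6
k=2,j=1: res = 6+2 = 8
k=2,j=2: res = 8+4 = 12
k=2,j=3: res = 12+6 = 18
k=3,j=0: res = 18+0 = 18
k=3,j=1: res = 18+3 = 21
k=3,j=2: res = 21+6 = 27
k=3,j=3: res = 27+9 = 36
k=4,j=0: res = 36+0 = 36
k=4,j=1: res = 36+4 = 40
k=4,j=2: res = 40+8 = 48
k=4,j=3: res = 48+12 = 60
k=5,j=0: res = 60+0 = 60
k=5,j=1: res = 60+5 = 65
k=5,j=2: res = 65+10 = 75
k=5,j=3: res = 75+15 = 90

90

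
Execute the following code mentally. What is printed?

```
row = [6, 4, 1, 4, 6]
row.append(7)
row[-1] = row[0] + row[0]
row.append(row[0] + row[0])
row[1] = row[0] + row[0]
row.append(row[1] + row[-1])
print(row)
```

append 7 → [6, 4, 1, 4, 6, 7]
row[-1] = row[0]+row[0] = 6+6 = 12 → [6, 4, 1, 4, 6, 12]
append row[0]+row[0] = 6+6 = 12 → [6, 4, 1, 4, 6, 12, 12]
row[1] = row[0]+row[0] = 6+6 = 12 → [6, 12, 1, 4, 6, 12, 12]
append row[1]+row[-1] = 12+12 = 24 → [6, 12, 1, 4, 6, 12, 12, 24]

[6, 12, 1, 4, 6, 12, 12, 24]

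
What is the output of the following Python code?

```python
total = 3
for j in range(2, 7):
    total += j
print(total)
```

23

j=2: total = 3+2 = 5
j=3: total = 5+3 = 8
j=4: total = 8+4 = 12
j=5: total = 12+5 = 17
j=6: total = 17+6 = 23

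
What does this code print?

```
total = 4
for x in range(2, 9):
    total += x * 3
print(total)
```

x=2: total = 4+2*3 = 10
x=3: total = 10+3*3 = 19
x=4: total = 19+4*3 = 31
x=5: total = 31+5*3 = 46
x=6: total = 46+6*3 = 64
x=7: total = 64+7*3 = 85
x=8: total = 85+8*3 = 109

109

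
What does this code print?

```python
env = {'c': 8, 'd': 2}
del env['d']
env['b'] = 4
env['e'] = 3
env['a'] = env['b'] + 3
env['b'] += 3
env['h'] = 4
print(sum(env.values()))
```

29

del 'd' → {'c': 8}
env['b'] = 4 → {'c': 8, 'b': 4}
env['e'] = 3 → {'c': 8, 'b': 4, 'e': 3}
env['a'] = env['b']+3 = 7 → {'c': 8, 'b': 4, 'e': 3, 'a': 7}
env['b'] = 4+3 = 7 → {'c': 8, 'b': 7, 'e': 3, 'a': 7}
env['h'] = 4 → {'c': 8, 'b': 7, 'e': 3, 'a': 7, 'h': 4}
sum of values = 29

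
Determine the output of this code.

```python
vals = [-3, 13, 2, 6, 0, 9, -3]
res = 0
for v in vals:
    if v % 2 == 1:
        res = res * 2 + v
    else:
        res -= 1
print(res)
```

31

v=-3: odd, res = 0*2+(-3) = -3
v=13: odd, res = (-3)*2+13 = 7
v=2: not odd, res = 7-1 = 6
v=6: not odd, res = 6-1 = 5
v=0: not odd, res = 5-1 = 4
v=9: odd, res = 4*2+9 = 17
v=-3: odd, res = 17*2+(-3) = 31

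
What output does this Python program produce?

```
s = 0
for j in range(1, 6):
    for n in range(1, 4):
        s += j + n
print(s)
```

j=1,n=1: s = 0+2 = 2
j=1,n=2: s = 2+3 = 5
j=1,n=3: s = 5+4 = 9
j=2,n=1: s = 9+3 = 12
j=2,n=2: s = 12+4 = 16
j=2,n=3: s = 16+5 = 21
j=3,n=1: s = 21+4 = 25
j=3,n=2: s = 25+5 = 30
j=3,n=3: s = 30+6 = 36
j=4,n=1: s = 36+5 = 41
j=4,n=2: s = 41+6 = 47
j=4,n=3: s = 47+7 = 54
j=5,n=1: s = 54+6 = 60
j=5,n=2: s = 60+7 = 67
j=5,n=3: s = 67+8 = 75

75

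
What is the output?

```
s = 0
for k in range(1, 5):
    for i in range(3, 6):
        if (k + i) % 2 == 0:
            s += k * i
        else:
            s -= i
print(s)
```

32

k=1,i=3: even sum, s = 0+3 = 3
k=1,i=4: odd sum, s = 3-4 = -1
k=1,i=5: even sum, s = (-1)+5 = 4
k=2,i=3: odd sum, s = 4-3 = 1
k=2,i=4: even sum, s = 1+8 = 9
k=2,i=5: odd sum, s = 9-5 = 4
k=3,i=3: even sum, s = 4+9 = 13
k=3,i=4: odd sum, s = 13-4 = 9
k=3,i=5: even sum, s = 9+15 = 24
k=4,i=3: odd sum, s = 24-3 = 21
k=4,i=4: even sum, s = 21+16 = 37
k=4,i=5: odd sum, s = 37-5 = 32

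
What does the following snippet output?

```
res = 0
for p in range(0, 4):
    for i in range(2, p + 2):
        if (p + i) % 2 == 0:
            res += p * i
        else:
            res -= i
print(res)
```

2

p=1,i=2: odd sum, res = 0-2 = -2
p=2,i=2: even sum, res = (-2)+4 = 2
p=2,i=3: odd sum, res = 2-3 = -1
p=3,i=2: odd sum, res = (-1)-2 = -3
p=3,i=3: even sum, res = (-3)+9 = 6
p=3,i=4: odd sum, res = 6-4 = 2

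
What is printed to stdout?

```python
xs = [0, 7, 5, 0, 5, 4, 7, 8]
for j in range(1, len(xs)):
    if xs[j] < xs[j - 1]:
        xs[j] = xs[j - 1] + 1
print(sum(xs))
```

j=1: 7>=0, unchanged → [0, 7, 5, 0, 5, 4, 7, 8]
j=2: 5<7, xs[2] = 7+1 = 8 → [0, 7, 8, 0, 5, 4, 7, 8]
j=3: 0<8, xs[3] = 8+1 = 9 → [0, 7, 8, 9, 5, 4, 7, 8]
j=4: 5<9, xs[4] = 9+1 = 10 → [0, 7, 8, 9, 10, 4, 7, 8]
j=5: 4<10, xs[5] = 10+1 = 11 → [0, 7, 8, 9, 10, 11, 7, 8]
j=6: 7<11, xs[6] = 11+1 = 12 → [0, 7, 8, 9, 10, 11, 12, 8]
j=7: 8<12, xs[7] = 12+1 = 13 → [0, 7, 8, 9, 10, 11, 12, 13]
sum = 70

70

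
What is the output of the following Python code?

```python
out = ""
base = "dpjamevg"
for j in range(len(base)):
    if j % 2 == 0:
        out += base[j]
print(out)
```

j=0: add 'd' → 'd'
j=1: skip
j=2: add 'j' → 'dj'
j=3: skip
j=4: add 'm' → 'djm'
j=5: skip
j=6: add 'v' → 'djmv'
j=7: skip

djmv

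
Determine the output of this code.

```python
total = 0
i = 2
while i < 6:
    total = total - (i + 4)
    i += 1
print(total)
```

-30

i=2: total = 0-6 = -6
i=3: total = (-6)-7 = -13
i=4: total = (-13)-8 = -21
i=5: total = (-21)-9 = -30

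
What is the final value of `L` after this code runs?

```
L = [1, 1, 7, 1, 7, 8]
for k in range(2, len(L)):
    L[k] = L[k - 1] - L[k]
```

k=2: L[2] = 1-7 = -6 → [1, 1, -6, 1, 7, 8]
k=3: L[3] = (-6)-1 = -7 → [1, 1, -6, -7, 7, 8]
k=4: L[4] = (-7)-7 = -14 → [1, 1, -6, -7, -14, 8]
k=5: L[5] = (-14)-8 = -22 → [1, 1, -6, -7, -14, -22]

[1, 1, -6, -7, -14, -22]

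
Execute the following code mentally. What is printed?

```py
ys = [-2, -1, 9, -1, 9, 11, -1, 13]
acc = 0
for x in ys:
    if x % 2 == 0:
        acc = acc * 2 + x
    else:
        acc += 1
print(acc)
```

5

x=-2: even, acc = 0*2+(-2) = -2
x=-1: not even, acc = (-2)+1 = -1
x=9: not even, acc = (-1)+1 = 0
x=-1: not even, acc = 0+1 = 1
x=9: not even, acc = 1+1 = 2
x=11: not even, acc = 2+1 = 3
x=-1: not even, acc = 3+1 = 4
x=13: not even, acc = 4+1 = 5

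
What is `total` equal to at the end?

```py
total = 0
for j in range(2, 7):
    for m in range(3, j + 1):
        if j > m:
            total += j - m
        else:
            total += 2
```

j=3,m=3: not 3>3, total = 0+2 = 2
j=4,m=3: 4>3, total = 2+1 = 3
j=4,m=4: not 4>4, total = 3+2 = 5
j=5,m=3: 5>3, total = 5+2 = 7
j=5,m=4: 5>4, total = 7+1 = 8
j=5,m=5: not 5>5, total = 8+2 = 10
j=6,m=3: 6>3, total = 10+3 = 13
j=6,m=4: 6>4, total = 13+2 = 15
j=6,m=5: 6>5, total = 15+1 = 16
j=6,m=6: not 6>6, total = 16+2 = 18

18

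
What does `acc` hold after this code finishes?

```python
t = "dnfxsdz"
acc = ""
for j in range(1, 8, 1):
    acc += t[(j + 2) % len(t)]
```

j=1: add t[3]='x' → 'x'
j=2: add t[4]='s' → 'xs'
j=3: add t[5]='d' → 'xsd'
j=4: add t[6]='z' → 'xsdz'
j=5: add t[0]='d' → 'xsdzd'
j=6: add t[1]='n' → 'xsdzdn'
j=7: add t[2]='f' → 'xsdzdnf'

'xsdzdnf'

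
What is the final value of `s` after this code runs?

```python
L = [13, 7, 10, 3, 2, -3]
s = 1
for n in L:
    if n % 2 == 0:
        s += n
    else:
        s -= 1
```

n=13: not even, s = 1-1 = 0
n=7: not even, s = 0-1 = -1
n=10: even, s = (-1)+10 = 9
n=3: not even, s = 9-1 = 8
n=2: even, s = 8+2 = 10
n=-3: not even, s = 10-1 = 9

9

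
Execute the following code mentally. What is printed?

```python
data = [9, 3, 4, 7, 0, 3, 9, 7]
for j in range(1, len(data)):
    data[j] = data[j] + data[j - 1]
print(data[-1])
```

42

j=1: data[1] = 3+9 = 12 → [9, 12, 4, 7, 0, 3, 9, 7]
j=2: data[2] = 4+12 = 16 → [9, 12, 16, 7, 0, 3, 9, 7]
j=3: data[3] = 7+16 = 23 → [9, 12, 16, 23, 0, 3, 9, 7]
j=4: data[4] = 0+23 = 23 → [9, 12, 16, 23, 23, 3, 9, 7]
j=5: data[5] = 3+23 = 26 → [9, 12, 16, 23, 23, 26, 9, 7]
j=6: data[6] = 9+26 = 35 → [9, 12, 16, 23, 23, 26, 35, 7]
j=7: data[7] = 7+35 = 42 → [9, 12, 16, 23, 23, 26, 35, 42]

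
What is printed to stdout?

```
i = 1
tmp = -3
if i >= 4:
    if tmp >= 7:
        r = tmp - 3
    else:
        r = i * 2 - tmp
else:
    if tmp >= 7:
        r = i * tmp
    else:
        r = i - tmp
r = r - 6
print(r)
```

-2

i=1, tmp=-3
i >= 4 is False; tmp >= 7 is False
→ r = i - tmp = 4
r = 4-6 = -2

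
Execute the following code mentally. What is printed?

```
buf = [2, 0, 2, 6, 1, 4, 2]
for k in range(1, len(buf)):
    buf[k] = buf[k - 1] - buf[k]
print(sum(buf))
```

k=1: buf[1] = 2-0 = 2 → [2, 2, 2, 6, 1, 4, 2]
k=2: buf[2] = 2-2 = 0 → [2, 2, 0, 6, 1, 4, 2]
k=3: buf[3] = 0-6 = -6 → [2, 2, 0, -6, 1, 4, 2]
k=4: buf[4] = (-6)-1 = -7 → [2, 2, 0, -6, -7, 4, 2]
k=5: buf[5] = (-7)-4 = -11 → [2, 2, 0, -6, -7, -11, 2]
k=6: buf[6] = (-11)-2 = -13 → [2, 2, 0, -6, -7, -11, -13]
sum = -33

-33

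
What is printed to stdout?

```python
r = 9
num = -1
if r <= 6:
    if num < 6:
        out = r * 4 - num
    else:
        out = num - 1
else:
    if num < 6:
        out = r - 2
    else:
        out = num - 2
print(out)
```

7

r=9, num=-1
r <= 6 is False; num < 6 is True
→ out = r - 2 = 7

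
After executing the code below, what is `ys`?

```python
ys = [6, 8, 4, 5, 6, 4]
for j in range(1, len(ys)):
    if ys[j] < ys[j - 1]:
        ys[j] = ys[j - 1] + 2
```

j=1: 8>=6, unchanged → [6, 8, 4, 5, 6, 4]
j=2: 4<8, ys[2] = 8+2 = 10 → [6, 8, 10, 5, 6, 4]
j=3: 5<10, ys[3] = 10+2 = 12 → [6, 8, 10, 12, 6, 4]
j=4: 6<12, ys[4] = 12+2 = 14 → [6, 8, 10, 12, 14, 4]
j=5: 4<14, ys[5] = 14+2 = 16 → [6, 8, 10, 12, 14, 16]

[6, 8, 10, 12, 14, 16]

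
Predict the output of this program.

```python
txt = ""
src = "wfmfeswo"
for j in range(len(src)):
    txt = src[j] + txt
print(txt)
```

j=0: prepend 'w' → 'w'
j=1: prepend 'f' → 'fw'
j=2: prepend 'm' → 'mfw'
j=3: prepend 'f' → 'fmfw'
j=4: prepend 'e' → 'efmfw'
j=5: prepend 's' → 'sefmfw'
j=6: prepend 'w' → 'wsefmfw'
j=7: prepend 'o' → 'owsefmfw'

owsefmfw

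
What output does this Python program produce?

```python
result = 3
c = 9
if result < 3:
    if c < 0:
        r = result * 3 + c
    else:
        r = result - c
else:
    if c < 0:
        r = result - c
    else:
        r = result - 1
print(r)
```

result=3, c=9
result < 3 is False; c < 0 is False
→ r = result - 1 = 2

2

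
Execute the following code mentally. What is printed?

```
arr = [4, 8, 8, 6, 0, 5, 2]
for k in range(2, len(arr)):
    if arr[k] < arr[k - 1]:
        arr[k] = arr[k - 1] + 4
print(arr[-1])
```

k=2: 8>=8, unchanged → [4, 8, 8, 6, 0, 5, 2]
k=3: 6<8, arr[3] = 8+4 = 12 → [4, 8, 8, 12, 0, 5, 2]
k=4: 0<12, arr[4] = 12+4 = 16 → [4, 8, 8, 12, 16, 5, 2]
k=5: 5<16, arr[5] = 16+4 = 20 → [4, 8, 8, 12, 16, 20, 2]
k=6: 2<20, arr[6] = 20+4 = 24 → [4, 8, 8, 12, 16, 20, 24]

24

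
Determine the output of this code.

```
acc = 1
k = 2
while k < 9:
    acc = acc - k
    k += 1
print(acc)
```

k=2: acc = 1-2 = -1
k=3: acc = (-1)-3 = -4
k=4: acc = (-4)-4 = -8
k=5: acc = (-8)-5 = -13
k=6: acc = (-13)-6 = -19
k=7: acc = (-19)-7 = -26
k=8: acc = (-26)-8 = -34

-34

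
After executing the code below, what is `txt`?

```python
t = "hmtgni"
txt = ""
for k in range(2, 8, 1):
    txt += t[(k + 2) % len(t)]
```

'nihmtg'

k=2: add t[4]='n' → 'n'
k=3: add t[5]='i' → 'ni'
k=4: add t[0]='h' → 'nih'
k=5: add t[1]='m' → 'nihm'
k=6: add t[2]='t' → 'nihmt'
k=7: add t[3]='g' → 'nihmtg'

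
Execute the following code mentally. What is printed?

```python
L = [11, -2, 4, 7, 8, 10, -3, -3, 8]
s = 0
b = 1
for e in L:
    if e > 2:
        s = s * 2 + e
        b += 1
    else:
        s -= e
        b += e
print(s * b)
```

-608

e=11: >2, s = 0*2+11 = 11; b=2
e=-2: not >2, s = 11-(-2) = 13; b=0
e=4: >2, s = 13*2+4 = 30; b=1
e=7: >2, s = 30*2+7 = 67; b=2
e=8: >2, s = 67*2+8 = 142; b=3
e=10: >2, s = 142*2+10 = 294; b=4
e=-3: not >2, s = 294-(-3) = 297; b=1
e=-3: not >2, s = 297-(-3) = 300; b=-2
e=8: >2, s = 300*2+8 = 608; b=-1
s*b = 608*(-1) = -608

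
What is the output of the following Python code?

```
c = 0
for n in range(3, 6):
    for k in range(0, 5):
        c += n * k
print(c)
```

120

n=3,k=0: c = 0+0 = 0
n=3,k=1: c = 0+3 = 3
n=3,k=2: c = 3+6 = 9
n=3,k=3: c = 9+9 = 18
n=3,k=4: c = 18+12 = 30
n=4,k=0: c = 30+0 = 30
n=4,k=1: c = 30+4 = 34
n=4,k=2: c = 34+8 = 42
n=4,k=3: c = 42+12 = 54
n=4,k=4: c = 54+16 = 70
n=5,k=0: c = 70+0 = 70
n=5,k=1: c = 70+5 = 75
n=5,k=2: c = 75+10 = 85
n=5,k=3: c = 85+15 = 100
n=5,k=4: c = 100+20 = 120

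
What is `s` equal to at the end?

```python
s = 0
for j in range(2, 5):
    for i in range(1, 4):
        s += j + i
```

45

j=2,i=1: s = 0+3 = 3
j=2,i=2: s = 3+4 = 7
j=2,i=3: s = 7+5 = 12
j=3,i=1: s = 12+4 = 16
j=3,i=2: s = 16+5 = 21
j=3,i=3: s = 21+6 = 27
j=4,i=1: s = 27+5 = 32
j=4,i=2: s = 32+6 = 38
j=4,i=3: s = 38+7 = 45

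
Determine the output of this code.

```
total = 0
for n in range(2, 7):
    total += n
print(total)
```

20

n=2: total = 0+2 = 2
n=3: total = 2+3 = 5
n=4: total = 5+4 = 9
n=5: total = 9+5 = 14
n=6: total = 14+6 = 20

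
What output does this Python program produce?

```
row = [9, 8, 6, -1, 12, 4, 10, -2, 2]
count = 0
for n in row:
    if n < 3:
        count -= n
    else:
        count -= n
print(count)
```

-48

n=9: not <3, count = 0-9 = -9
n=8: not <3, count = (-9)-8 = -17
n=6: not <3, count = (-17)-6 = -23
n=-1: <3, count = (-23)-(-1) = -22
n=12: not <3, count = (-22)-12 = -34
n=4: not <3, count = (-34)-4 = -38
n=10: not <3, count = (-38)-10 = -48
n=-2: <3, count = (-48)-(-2) = -46
n=2: <3, count = (-46)-2 = -48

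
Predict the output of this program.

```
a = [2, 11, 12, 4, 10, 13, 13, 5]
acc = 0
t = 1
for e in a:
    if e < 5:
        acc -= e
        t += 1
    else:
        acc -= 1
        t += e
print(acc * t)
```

e=2: <5, acc = 0-2 = -2; t=2
e=11: not <5, acc = (-2)-1 = -3; t=13
e=12: not <5, acc = (-3)-1 = -4; t=25
e=4: <5, acc = (-4)-4 = -8; t=26
e=10: not <5, acc = (-8)-1 = -9; t=36
e=13: not <5, acc = (-9)-1 = -10; t=49
e=13: not <5, acc = (-10)-1 = -11; t=62
e=5: not <5, acc = (-11)-1 = -12; t=67
acc*t = (-12)*67 = -804

-804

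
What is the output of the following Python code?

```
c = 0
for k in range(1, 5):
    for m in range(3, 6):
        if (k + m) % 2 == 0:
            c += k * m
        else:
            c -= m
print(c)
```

32

k=1,m=3: even sum, c = 0+3 = 3
k=1,m=4: odd sum, c = 3-4 = -1
k=1,m=5: even sum, c = (-1)+5 = 4
k=2,m=3: odd sum, c = 4-3 = 1
k=2,m=4: even sum, c = 1+8 = 9
k=2,m=5: odd sum, c = 9-5 = 4
k=3,m=3: even sum, c = 4+9 = 13
k=3,m=4: odd sum, c = 13-4 = 9
k=3,m=5: even sum, c = 9+15 = 24
k=4,m=3: odd sum, c = 24-3 = 21
k=4,m=4: even sum, c = 21+16 = 37
k=4,m=5: odd sum, c = 37-5 = 32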